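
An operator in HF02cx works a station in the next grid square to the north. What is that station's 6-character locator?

Latitude subsquare x = 23; +1 → 24, wraps to 0 = a, carry into square.
Latitude square 2; +1 → 3.
The longitude characters are unchanged.

HF03ca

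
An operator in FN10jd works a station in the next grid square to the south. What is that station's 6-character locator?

FN10jc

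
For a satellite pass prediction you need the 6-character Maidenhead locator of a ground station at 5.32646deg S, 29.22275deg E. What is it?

Add 180° to longitude and 90° to latitude: 209.2227, 84.6735.
Field: 209.2227/20 → 10 → K, 84.6735/10 → 8 → I; chars KI.
Square: 9.2227/2 → 4, 4.6735/1 → 4; chars 44.
Subsquare: 1.2227/0.0833333 → 14 → o, 0.6735/0.0416667 → 16 → q; chars oq.

KI44oq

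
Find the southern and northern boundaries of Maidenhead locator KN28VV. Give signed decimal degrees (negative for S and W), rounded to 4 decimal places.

48.8750, 48.9167

Field K=10, N=13: +10·20° lon, +13·10° lat → SW at lon 20°, lat 40°.
Square 2, 8: +2·2° lon, +8·1° lat → SW at lon 24°, lat 48°.
Subsquare v=21, v=21: +21·0.0833333° lon, +21·0.0416667° lat → SW at lon 25.75°, lat 48.875°.
Cell spans 0.0833333° lon × 0.0416667° lat.
south 48.8750, north 48.9167.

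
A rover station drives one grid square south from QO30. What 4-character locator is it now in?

Latitude square 0; −1 → -1, wraps to 9, carry into field.
Latitude field O = 14; −1 → 13 = N.
The longitude characters are unchanged.

QN39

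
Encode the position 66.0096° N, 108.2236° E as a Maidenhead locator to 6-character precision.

Add 180° to longitude and 90° to latitude: 288.2236, 156.0096.
Field: lon ⌊288.2236/20⌋ = 14 → O; lat ⌊156.0096/10⌋ = 15 → P.
Square: lon ⌊8.2236/2⌋ = 4; lat ⌊6.0096/1⌋ = 6.
Subsquare: lon ⌊0.2236/0.0833333⌋ = 2 → c; lat ⌊0.0096/0.0416667⌋ = 0 → a.

OP46ca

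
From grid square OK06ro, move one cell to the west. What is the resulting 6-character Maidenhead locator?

OK06qo

Longitude subsquare r = 17; −1 → 16 = q.
The latitude characters are unchanged.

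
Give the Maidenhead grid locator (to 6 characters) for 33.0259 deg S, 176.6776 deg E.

Offset from 180°W / 90°S: lon 356.6776°, lat 56.9741°.
Field: 356.6776/20 → 17 → R, 56.9741/10 → 5 → F; chars RF.
Square: 16.6776/2 → 8, 6.9741/1 → 6; chars 86.
Subsquare: 0.6776/0.0833333 → 8 → i, 0.9741/0.0416667 → 23 → x; chars ix.

RF86ix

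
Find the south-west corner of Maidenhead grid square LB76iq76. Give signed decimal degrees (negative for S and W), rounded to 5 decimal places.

-73.30833, 54.72500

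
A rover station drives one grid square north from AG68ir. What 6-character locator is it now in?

Latitude subsquare r = 17; +1 → 18 = s.
The longitude characters are unchanged.

AG68is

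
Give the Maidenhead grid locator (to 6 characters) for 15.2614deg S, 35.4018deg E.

Offset from 180°W / 90°S: lon 215.4018°, lat 74.7386°.
Field: lon ⌊215.4018/20⌋ = 10 → K; lat ⌊74.7386/10⌋ = 7 → H.
Square: lon ⌊15.4018/2⌋ = 7; lat ⌊4.7386/1⌋ = 4.
Subsquare: lon ⌊1.4018/0.0833333⌋ = 16 → q; lat ⌊0.7386/0.0416667⌋ = 17 → r.

KH74qr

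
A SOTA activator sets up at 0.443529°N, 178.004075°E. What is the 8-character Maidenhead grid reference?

RJ90ak06

Offset from 180°W / 90°S: lon 358.00408°, lat 90.44353°.
Field: lon ⌊358.00408/20⌋ = 17 → R; lat ⌊90.44353/10⌋ = 9 → J.
Square: lon ⌊18.00408/2⌋ = 9; lat ⌊0.44353/1⌋ = 0.
Subsquare: lon ⌊0.00408/0.0833333⌋ = 0 → a; lat ⌊0.44353/0.0416667⌋ = 10 → k.
Extended square: lon ⌊0.00408/0.00833333⌋ = 0; lat ⌊0.02686/0.00416667⌋ = 6.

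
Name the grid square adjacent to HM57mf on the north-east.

HM57ng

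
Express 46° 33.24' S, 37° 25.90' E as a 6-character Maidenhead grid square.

Offset from 180°W / 90°S: lon 217.4317°, lat 43.4460°.
Field: lon ⌊217.4317/20⌋ = 10 → K; lat ⌊43.4460/10⌋ = 4 → E.
Square: lon ⌊17.4317/2⌋ = 8; lat ⌊3.4460/1⌋ = 3.
Subsquare: lon ⌊1.4317/0.0833333⌋ = 17 → r; lat ⌊0.4460/0.0416667⌋ = 10 → k.

KE83rk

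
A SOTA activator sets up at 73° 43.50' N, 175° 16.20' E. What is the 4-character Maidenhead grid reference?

RQ73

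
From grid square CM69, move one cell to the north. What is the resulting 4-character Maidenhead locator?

CN60

Latitude square 9; +1 → 10, wraps to 0, carry into field.
Latitude field M = 12; +1 → 13 = N.
The longitude characters are unchanged.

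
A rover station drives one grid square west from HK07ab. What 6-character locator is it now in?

GK97xb

Longitude subsquare a = 0; −1 → -1, wraps to 23 = x, carry into square.
Longitude square 0; −1 → -1, wraps to 9, carry into field.
Longitude field H = 7; −1 → 6 = G.
The latitude characters are unchanged.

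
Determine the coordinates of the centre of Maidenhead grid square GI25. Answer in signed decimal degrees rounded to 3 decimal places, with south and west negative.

Field G=6, I=8: +6·20° lon, +8·10° lat → SW at lon -60°, lat -10°.
Square 2, 5: +2·2° lon, +5·1° lat → SW at lon -56°, lat -5°.
Cell spans 2° lon × 1° lat. Centre is SW corner plus half of each.
latitude -4.500, longitude -55.000.

-4.500, -55.000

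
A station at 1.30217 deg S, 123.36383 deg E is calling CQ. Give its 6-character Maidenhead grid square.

PI18qq

Add 180° to longitude and 90° to latitude: 303.3638, 88.6978.
Field: 303.3638/20 → 15 → P, 88.6978/10 → 8 → I; chars PI.
Square: 3.3638/2 → 1, 8.6978/1 → 8; chars 18.
Subsquare: 1.3638/0.0833333 → 16 → q, 0.6978/0.0416667 → 16 → q; chars qq.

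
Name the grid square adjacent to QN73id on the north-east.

Longitude subsquare i = 8; +1 → 9 = j.
Latitude subsquare d = 3; +1 → 4 = e.

QN73je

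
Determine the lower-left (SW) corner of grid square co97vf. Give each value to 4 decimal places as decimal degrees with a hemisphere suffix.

57.2083° N, 120.2500° W

Field C=2, O=14: +2·20° lon, +14·10° lat → SW at lon -140°, lat 50°.
Square 9, 7: +9·2° lon, +7·1° lat → SW at lon -122°, lat 57°.
Subsquare v=21, f=5: +21·0.0833333° lon, +5·0.0416667° lat → SW at lon -120.25°, lat 57.2083°.
latitude 57.2083° N, longitude 120.2500° W.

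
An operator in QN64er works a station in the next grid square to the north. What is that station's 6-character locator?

Latitude subsquare r = 17; +1 → 18 = s.
The longitude characters are unchanged.

QN64es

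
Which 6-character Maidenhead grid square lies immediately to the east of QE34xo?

Longitude subsquare x = 23; +1 → 24, wraps to 0 = a, carry into square.
Longitude square 3; +1 → 4.
The latitude characters are unchanged.

QE44ao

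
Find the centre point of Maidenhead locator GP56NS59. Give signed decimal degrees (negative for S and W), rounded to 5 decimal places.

66.78958, -48.87083

Field G=6, P=15: +6·20° lon, +15·10° lat → SW at lon -60°, lat 60°.
Square 5, 6: +5·2° lon, +6·1° lat → SW at lon -50°, lat 66°.
Subsquare n=13, s=18: +13·0.0833333° lon, +18·0.0416667° lat → SW at lon -48.9167°, lat 66.75°.
Extended square 5, 9: +5·0.00833333° lon, +9·0.00416667° lat → SW at lon -48.875°, lat 66.7875°.
Cell spans 0.00833333° lon × 0.00416667° lat. Centre is SW corner plus half of each.
latitude 66.78958, longitude -48.87083.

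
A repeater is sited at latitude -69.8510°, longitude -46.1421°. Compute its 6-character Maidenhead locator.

Offset from 180°W / 90°S: lon 133.8579°, lat 20.1490°.
Field: 133.8579/20 → 6 → G, 20.1490/10 → 2 → C; chars GC.
Square: 13.8579/2 → 6, 0.1490/1 → 0; chars 60.
Subsquare: 1.8579/0.0833333 → 22 → w, 0.1490/0.0416667 → 3 → d; chars wd.

GC60wd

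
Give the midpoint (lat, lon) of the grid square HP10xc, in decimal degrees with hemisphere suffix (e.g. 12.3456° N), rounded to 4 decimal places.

60.1042° N, 36.0417° W

Field H=7, P=15: +7·20° lon, +15·10° lat → SW at lon -40°, lat 60°.
Square 1, 0: +1·2° lon, +0·1° lat → SW at lon -38°, lat 60°.
Subsquare x=23, c=2: +23·0.0833333° lon, +2·0.0416667° lat → SW at lon -36.0833°, lat 60.0833°.
Cell spans 0.0833333° lon × 0.0416667° lat. Centre is SW corner plus half of each.
latitude 60.1042° N, longitude 36.0417° W.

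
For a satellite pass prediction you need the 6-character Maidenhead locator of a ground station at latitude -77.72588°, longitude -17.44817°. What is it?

Add 180° to longitude and 90° to latitude: 162.5518, 12.2741.
Field: 162.5518/20 → 8 → I, 12.2741/10 → 1 → B; chars IB.
Square: 2.5518/2 → 1, 2.2741/1 → 2; chars 12.
Subsquare: 0.5518/0.0833333 → 6 → g, 0.2741/0.0416667 → 6 → g; chars gg.

IB12gg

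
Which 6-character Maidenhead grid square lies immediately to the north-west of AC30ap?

Longitude subsquare a = 0; −1 → -1, wraps to 23 = x, carry into square.
Longitude square 3; −1 → 2.
Latitude subsquare p = 15; +1 → 16 = q.

AC20xq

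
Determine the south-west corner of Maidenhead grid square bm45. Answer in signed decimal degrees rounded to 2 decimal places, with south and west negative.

35.00, -152.00

Field B=1, M=12: +1·20° lon, +12·10° lat → SW at lon -160°, lat 30°.
Square 4, 5: +4·2° lon, +5·1° lat → SW at lon -152°, lat 35°.
latitude 35.00, longitude -152.00.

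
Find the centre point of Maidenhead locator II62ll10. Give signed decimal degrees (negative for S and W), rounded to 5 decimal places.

Field I=8, I=8: +8·20° lon, +8·10° lat → SW at lon -20°, lat -10°.
Square 6, 2: +6·2° lon, +2·1° lat → SW at lon -8°, lat -8°.
Subsquare l=11, l=11: +11·0.0833333° lon, +11·0.0416667° lat → SW at lon -7.08333°, lat -7.54167°.
Extended square 1, 0: +1·0.00833333° lon, +0·0.00416667° lat → SW at lon -7.075°, lat -7.54167°.
Cell spans 0.00833333° lon × 0.00416667° lat. Centre is SW corner plus half of each.
latitude -7.53958, longitude -7.07083.

-7.53958, -7.07083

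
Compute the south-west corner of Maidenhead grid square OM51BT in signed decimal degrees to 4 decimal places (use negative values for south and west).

31.7917, 110.0833

Field O=14, M=12: +14·20° lon, +12·10° lat → SW at lon 100°, lat 30°.
Square 5, 1: +5·2° lon, +1·1° lat → SW at lon 110°, lat 31°.
Subsquare b=1, t=19: +1·0.0833333° lon, +19·0.0416667° lat → SW at lon 110.083°, lat 31.7917°.
latitude 31.7917, longitude 110.0833.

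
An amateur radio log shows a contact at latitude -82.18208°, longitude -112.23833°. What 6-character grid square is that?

DA37vt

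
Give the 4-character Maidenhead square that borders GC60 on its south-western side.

GB59

Longitude square 6; −1 → 5.
Latitude square 0; −1 → -1, wraps to 9, carry into field.
Latitude field C = 2; −1 → 1 = B.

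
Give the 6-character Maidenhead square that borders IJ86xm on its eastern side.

Longitude subsquare x = 23; +1 → 24, wraps to 0 = a, carry into square.
Longitude square 8; +1 → 9.
The latitude characters are unchanged.

IJ96am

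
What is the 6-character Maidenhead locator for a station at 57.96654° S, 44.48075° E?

LD22fa

Offset from 180°W / 90°S: lon 224.4808°, lat 32.0335°.
Field: lon ⌊224.4808/20⌋ = 11 → L; lat ⌊32.0335/10⌋ = 3 → D.
Square: lon ⌊4.4808/2⌋ = 2; lat ⌊2.0335/1⌋ = 2.
Subsquare: lon ⌊0.4808/0.0833333⌋ = 5 → f; lat ⌊0.0335/0.0416667⌋ = 0 → a.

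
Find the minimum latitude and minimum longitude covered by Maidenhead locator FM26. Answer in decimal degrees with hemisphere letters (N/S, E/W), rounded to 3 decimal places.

Field F=5, M=12: +5·20° lon, +12·10° lat → SW at lon -80°, lat 30°.
Square 2, 6: +2·2° lon, +6·1° lat → SW at lon -76°, lat 36°.
latitude 36.000° N, longitude 76.000° W.

36.000° N, 76.000° W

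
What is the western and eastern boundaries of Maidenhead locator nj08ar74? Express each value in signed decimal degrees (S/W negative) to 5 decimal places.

80.05833, 80.06667

Field N=13, J=9: +13·20° lon, +9·10° lat → SW at lon 80°, lat 0°.
Square 0, 8: +0·2° lon, +8·1° lat → SW at lon 80°, lat 8°.
Subsquare a=0, r=17: +0·0.0833333° lon, +17·0.0416667° lat → SW at lon 80°, lat 8.70833°.
Extended square 7, 4: +7·0.00833333° lon, +4·0.00416667° lat → SW at lon 80.0583°, lat 8.725°.
Cell spans 0.00833333° lon × 0.00416667° lat.
west 80.05833, east 80.06667.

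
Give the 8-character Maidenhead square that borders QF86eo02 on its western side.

QF86do92

Longitude extended square 0; −1 → -1, wraps to 9, carry into subsquare.
Longitude subsquare e = 4; −1 → 3 = d.
The latitude characters are unchanged.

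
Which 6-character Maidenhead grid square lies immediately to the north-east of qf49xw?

QF59ax

Longitude subsquare x = 23; +1 → 24, wraps to 0 = a, carry into square.
Longitude square 4; +1 → 5.
Latitude subsquare w = 22; +1 → 23 = x.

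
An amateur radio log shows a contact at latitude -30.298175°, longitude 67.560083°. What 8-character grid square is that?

Shift to the Maidenhead origin (180°W, 90°S): lon 247.56008, lat 59.70182.
Field: 247.56008/20 → 12 → M, 59.70182/10 → 5 → F; chars MF.
Square: 7.56008/2 → 3, 9.70182/1 → 9; chars 39.
Subsquare: 1.56008/0.0833333 → 18 → s, 0.70182/0.0416667 → 16 → q; chars sq.
Extended square: 0.06008/0.00833333 → 7, 0.03516/0.00416667 → 8; chars 78.

MF39sq78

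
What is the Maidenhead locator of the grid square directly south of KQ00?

KP09

Latitude square 0; −1 → -1, wraps to 9, carry into field.
Latitude field Q = 16; −1 → 15 = P.
The longitude characters are unchanged.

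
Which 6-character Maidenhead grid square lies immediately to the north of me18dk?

ME18dl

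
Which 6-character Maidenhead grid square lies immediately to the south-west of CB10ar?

CB00xq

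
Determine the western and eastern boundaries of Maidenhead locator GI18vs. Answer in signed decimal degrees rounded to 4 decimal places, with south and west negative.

Field G=6, I=8: +6·20° lon, +8·10° lat → SW at lon -60°, lat -10°.
Square 1, 8: +1·2° lon, +8·1° lat → SW at lon -58°, lat -2°.
Subsquare v=21, s=18: +21·0.0833333° lon, +18·0.0416667° lat → SW at lon -56.25°, lat -1.25°.
Cell spans 0.0833333° lon × 0.0416667° lat.
west -56.2500, east -56.1667.

-56.2500, -56.1667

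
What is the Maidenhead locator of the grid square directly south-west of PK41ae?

PK31xd

Longitude subsquare a = 0; −1 → -1, wraps to 23 = x, carry into square.
Longitude square 4; −1 → 3.
Latitude subsquare e = 4; −1 → 3 = d.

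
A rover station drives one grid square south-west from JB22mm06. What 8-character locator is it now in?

JB22lm95

Longitude extended square 0; −1 → -1, wraps to 9, carry into subsquare.
Longitude subsquare m = 12; −1 → 11 = l.
Latitude extended square 6; −1 → 5.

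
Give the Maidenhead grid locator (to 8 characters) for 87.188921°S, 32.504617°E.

Add 180° to longitude and 90° to latitude: 212.50462, 2.81108.
Field (20°×10°, letters A–R): lon ⌊212.50462/20⌋ = 10 → K; lat ⌊2.81108/10⌋ = 0 → A.
Square (2°×1°, digits 0–9): lon ⌊12.50462/2⌋ = 6; lat ⌊2.81108/1⌋ = 2.
Subsquare (5′×2.5′, letters a–x): lon ⌊0.50462/0.0833333⌋ = 6 → g; lat ⌊0.81108/0.0416667⌋ = 19 → t.
Extended square (30″×15″, digits 0–9): lon ⌊0.00462/0.00833333⌋ = 0; lat ⌊0.01941/0.00416667⌋ = 4.

KA62gt04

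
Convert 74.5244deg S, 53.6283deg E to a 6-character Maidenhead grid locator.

LB65tl

Offset from 180°W / 90°S: lon 233.6283°, lat 15.4756°.
Field: lon ⌊233.6283/20⌋ = 11 → L; lat ⌊15.4756/10⌋ = 1 → B.
Square: lon ⌊13.6283/2⌋ = 6; lat ⌊5.4756/1⌋ = 5.
Subsquare: lon ⌊1.6283/0.0833333⌋ = 19 → t; lat ⌊0.4756/0.0416667⌋ = 11 → l.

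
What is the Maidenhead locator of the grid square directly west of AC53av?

AC43xv

Longitude subsquare a = 0; −1 → -1, wraps to 23 = x, carry into square.
Longitude square 5; −1 → 4.
The latitude characters are unchanged.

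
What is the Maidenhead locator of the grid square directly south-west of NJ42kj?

Longitude subsquare k = 10; −1 → 9 = j.
Latitude subsquare j = 9; −1 → 8 = i.

NJ42ji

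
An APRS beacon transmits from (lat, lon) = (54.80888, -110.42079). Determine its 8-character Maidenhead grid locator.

DO44st94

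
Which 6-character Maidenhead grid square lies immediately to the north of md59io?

MD59ip

Latitude subsquare o = 14; +1 → 15 = p.
The longitude characters are unchanged.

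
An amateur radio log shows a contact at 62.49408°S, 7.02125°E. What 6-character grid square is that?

Shift to the Maidenhead origin (180°W, 90°S): lon 187.0213, lat 27.5059.
Field (20°×10°, letters A–R): lon ⌊187.0213/20⌋ = 9 → J; lat ⌊27.5059/10⌋ = 2 → C.
Square (2°×1°, digits 0–9): lon ⌊7.0213/2⌋ = 3; lat ⌊7.5059/1⌋ = 7.
Subsquare (5′×2.5′, letters a–x): lon ⌊1.0213/0.0833333⌋ = 12 → m; lat ⌊0.5059/0.0416667⌋ = 12 → m.

JC37mm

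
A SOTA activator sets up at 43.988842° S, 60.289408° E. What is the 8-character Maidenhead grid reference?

ME06da42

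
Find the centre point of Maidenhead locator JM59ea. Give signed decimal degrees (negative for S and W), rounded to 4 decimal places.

39.0208, 10.3750

Field J=9, M=12: +9·20° lon, +12·10° lat → SW at lon 0°, lat 30°.
Square 5, 9: +5·2° lon, +9·1° lat → SW at lon 10°, lat 39°.
Subsquare e=4, a=0: +4·0.0833333° lon, +0·0.0416667° lat → SW at lon 10.3333°, lat 39°.
Cell spans 0.0833333° lon × 0.0416667° lat. Centre is SW corner plus half of each.
latitude 39.0208, longitude 10.3750.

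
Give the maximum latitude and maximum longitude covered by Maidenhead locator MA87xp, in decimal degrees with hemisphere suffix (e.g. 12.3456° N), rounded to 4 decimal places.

82.3333° S, 78.0000° E

Field M=12, A=0: +12·20° lon, +0·10° lat → SW at lon 60°, lat -90°.
Square 8, 7: +8·2° lon, +7·1° lat → SW at lon 76°, lat -83°.
Subsquare x=23, p=15: +23·0.0833333° lon, +15·0.0416667° lat → SW at lon 77.9167°, lat -82.375°.
Cell spans 0.0833333° lon × 0.0416667° lat. NE corner is SW corner plus one full cell.
latitude 82.3333° S, longitude 78.0000° E.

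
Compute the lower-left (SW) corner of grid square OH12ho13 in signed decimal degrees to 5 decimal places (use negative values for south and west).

Field O=14, H=7: +14·20° lon, +7·10° lat → SW at lon 100°, lat -20°.
Square 1, 2: +1·2° lon, +2·1° lat → SW at lon 102°, lat -18°.
Subsquare h=7, o=14: +7·0.0833333° lon, +14·0.0416667° lat → SW at lon 102.583°, lat -17.4167°.
Extended square 1, 3: +1·0.00833333° lon, +3·0.00416667° lat → SW at lon 102.592°, lat -17.4042°.
latitude -17.40417, longitude 102.59167.

-17.40417, 102.59167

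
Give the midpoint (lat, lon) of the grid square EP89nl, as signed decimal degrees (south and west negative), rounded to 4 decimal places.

69.4792, -82.8750

Field E=4, P=15: +4·20° lon, +15·10° lat → SW at lon -100°, lat 60°.
Square 8, 9: +8·2° lon, +9·1° lat → SW at lon -84°, lat 69°.
Subsquare n=13, l=11: +13·0.0833333° lon, +11·0.0416667° lat → SW at lon -82.9167°, lat 69.4583°.
Cell spans 0.0833333° lon × 0.0416667° lat. Centre is SW corner plus half of each.
latitude 69.4792, longitude -82.8750.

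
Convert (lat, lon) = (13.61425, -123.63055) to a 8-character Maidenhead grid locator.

CK83eo47

Offset from 180°W / 90°S: lon 56.36945°, lat 103.61425°.
Field: lon ⌊56.36945/20⌋ = 2 → C; lat ⌊103.61425/10⌋ = 10 → K.
Square: lon ⌊16.36945/2⌋ = 8; lat ⌊3.61425/1⌋ = 3.
Subsquare: lon ⌊0.36945/0.0833333⌋ = 4 → e; lat ⌊0.61425/0.0416667⌋ = 14 → o.
Extended square: lon ⌊0.03612/0.00833333⌋ = 4; lat ⌊0.03092/0.00416667⌋ = 7.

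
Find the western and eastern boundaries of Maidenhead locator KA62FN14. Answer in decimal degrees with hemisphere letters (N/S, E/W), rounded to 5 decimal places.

Field K=10, A=0: +10·20° lon, +0·10° lat → SW at lon 20°, lat -90°.
Square 6, 2: +6·2° lon, +2·1° lat → SW at lon 32°, lat -88°.
Subsquare f=5, n=13: +5·0.0833333° lon, +13·0.0416667° lat → SW at lon 32.4167°, lat -87.4583°.
Extended square 1, 4: +1·0.00833333° lon, +4·0.00416667° lat → SW at lon 32.425°, lat -87.4417°.
Cell spans 0.00833333° lon × 0.00416667° lat.
west 32.42500° E, east 32.43333° E.

32.42500° E, 32.43333° E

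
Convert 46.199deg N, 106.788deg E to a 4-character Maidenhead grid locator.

Add 180° to longitude and 90° to latitude: 286.79, 136.20.
Field: lon ⌊286.79/20⌋ = 14 → O; lat ⌊136.20/10⌋ = 13 → N.
Square: lon ⌊6.79/2⌋ = 3; lat ⌊6.20/1⌋ = 6.

ON36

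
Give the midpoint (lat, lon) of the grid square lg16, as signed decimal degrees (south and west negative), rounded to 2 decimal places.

-23.50, 43.00

Field L=11, G=6: +11·20° lon, +6·10° lat → SW at lon 40°, lat -30°.
Square 1, 6: +1·2° lon, +6·1° lat → SW at lon 42°, lat -24°.
Cell spans 2° lon × 1° lat. Centre is SW corner plus half of each.
latitude -23.50, longitude 43.00.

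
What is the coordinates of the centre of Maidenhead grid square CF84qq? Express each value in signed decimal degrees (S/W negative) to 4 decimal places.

-35.3125, -122.6250

Field C=2, F=5: +2·20° lon, +5·10° lat → SW at lon -140°, lat -40°.
Square 8, 4: +8·2° lon, +4·1° lat → SW at lon -124°, lat -36°.
Subsquare q=16, q=16: +16·0.0833333° lon, +16·0.0416667° lat → SW at lon -122.667°, lat -35.3333°.
Cell spans 0.0833333° lon × 0.0416667° lat. Centre is SW corner plus half of each.
latitude -35.3125, longitude -122.6250.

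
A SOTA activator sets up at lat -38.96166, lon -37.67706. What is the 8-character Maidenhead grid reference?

Offset from 180°W / 90°S: lon 142.32294°, lat 51.03834°.
Field: lon ⌊142.32294/20⌋ = 7 → H; lat ⌊51.03834/10⌋ = 5 → F.
Square: lon ⌊2.32294/2⌋ = 1; lat ⌊1.03834/1⌋ = 1.
Subsquare: lon ⌊0.32294/0.0833333⌋ = 3 → d; lat ⌊0.03834/0.0416667⌋ = 0 → a.
Extended square: lon ⌊0.07294/0.00833333⌋ = 8; lat ⌊0.03834/0.00416667⌋ = 9.

HF11da89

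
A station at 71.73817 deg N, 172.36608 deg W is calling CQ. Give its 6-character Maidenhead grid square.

Shift to the Maidenhead origin (180°W, 90°S): lon 7.6339, lat 161.7382.
Field: 7.6339/20 → 0 → A, 161.7382/10 → 16 → Q; chars AQ.
Square: 7.6339/2 → 3, 1.7382/1 → 1; chars 31.
Subsquare: 1.6339/0.0833333 → 19 → t, 0.7382/0.0416667 → 17 → r; chars tr.

AQ31tr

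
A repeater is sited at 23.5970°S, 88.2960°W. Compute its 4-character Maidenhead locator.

EG56

Offset from 180°W / 90°S: lon 91.70°, lat 66.40°.
Field: lon ⌊91.70/20⌋ = 4 → E; lat ⌊66.40/10⌋ = 6 → G.
Square: lon ⌊11.70/2⌋ = 5; lat ⌊6.40/1⌋ = 6.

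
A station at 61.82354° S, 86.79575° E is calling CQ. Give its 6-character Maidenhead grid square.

NC38je

Offset from 180°W / 90°S: lon 266.7957°, lat 28.1765°.
Field (20°×10°, letters A–R): lon ⌊266.7957/20⌋ = 13 → N; lat ⌊28.1765/10⌋ = 2 → C.
Square (2°×1°, digits 0–9): lon ⌊6.7957/2⌋ = 3; lat ⌊8.1765/1⌋ = 8.
Subsquare (5′×2.5′, letters a–x): lon ⌊0.7957/0.0833333⌋ = 9 → j; lat ⌊0.1765/0.0416667⌋ = 4 → e.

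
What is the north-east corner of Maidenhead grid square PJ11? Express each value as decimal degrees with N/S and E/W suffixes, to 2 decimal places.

2.00° N, 124.00° E

Field P=15, J=9: +15·20° lon, +9·10° lat → SW at lon 120°, lat 0°.
Square 1, 1: +1·2° lon, +1·1° lat → SW at lon 122°, lat 1°.
Cell spans 2° lon × 1° lat. NE corner is SW corner plus one full cell.
latitude 2.00° N, longitude 124.00° E.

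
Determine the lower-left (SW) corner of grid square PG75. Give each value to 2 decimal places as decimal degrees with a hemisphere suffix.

25.00° S, 134.00° E

Field P=15, G=6: +15·20° lon, +6·10° lat → SW at lon 120°, lat -30°.
Square 7, 5: +7·2° lon, +5·1° lat → SW at lon 134°, lat -25°.
latitude 25.00° S, longitude 134.00° E.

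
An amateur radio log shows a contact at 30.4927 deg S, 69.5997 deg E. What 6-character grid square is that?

MF49tm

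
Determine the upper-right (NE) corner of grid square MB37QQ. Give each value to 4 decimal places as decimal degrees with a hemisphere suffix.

72.2917° S, 67.4167° E

Field M=12, B=1: +12·20° lon, +1·10° lat → SW at lon 60°, lat -80°.
Square 3, 7: +3·2° lon, +7·1° lat → SW at lon 66°, lat -73°.
Subsquare q=16, q=16: +16·0.0833333° lon, +16·0.0416667° lat → SW at lon 67.3333°, lat -72.3333°.
Cell spans 0.0833333° lon × 0.0416667° lat. NE corner is SW corner plus one full cell.
latitude 72.2917° S, longitude 67.4167° E.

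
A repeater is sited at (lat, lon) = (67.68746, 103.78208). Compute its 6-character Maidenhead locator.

Shift to the Maidenhead origin (180°W, 90°S): lon 283.7821, lat 157.6875.
Field: lon ⌊283.7821/20⌋ = 14 → O; lat ⌊157.6875/10⌋ = 15 → P.
Square: lon ⌊3.7821/2⌋ = 1; lat ⌊7.6875/1⌋ = 7.
Subsquare: lon ⌊1.7821/0.0833333⌋ = 21 → v; lat ⌊0.6875/0.0416667⌋ = 16 → q.

OP17vq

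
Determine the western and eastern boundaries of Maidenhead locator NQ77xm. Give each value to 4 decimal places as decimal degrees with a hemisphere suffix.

95.9167° E, 96.0000° E

Field N=13, Q=16: +13·20° lon, +16·10° lat → SW at lon 80°, lat 70°.
Square 7, 7: +7·2° lon, +7·1° lat → SW at lon 94°, lat 77°.
Subsquare x=23, m=12: +23·0.0833333° lon, +12·0.0416667° lat → SW at lon 95.9167°, lat 77.5°.
Cell spans 0.0833333° lon × 0.0416667° lat.
west 95.9167° E, east 96.0000° E.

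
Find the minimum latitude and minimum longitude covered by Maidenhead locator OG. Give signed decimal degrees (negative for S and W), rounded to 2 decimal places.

-30.00, 100.00

Field O=14, G=6: +14·20° lon, +6·10° lat → SW at lon 100°, lat -30°.
latitude -30.00, longitude 100.00.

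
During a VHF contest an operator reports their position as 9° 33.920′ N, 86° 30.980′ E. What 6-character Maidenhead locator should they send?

Add 180° to longitude and 90° to latitude: 266.5163, 99.5653.
Field (20°×10°, letters A–R): lon ⌊266.5163/20⌋ = 13 → N; lat ⌊99.5653/10⌋ = 9 → J.
Square (2°×1°, digits 0–9): lon ⌊6.5163/2⌋ = 3; lat ⌊9.5653/1⌋ = 9.
Subsquare (5′×2.5′, letters a–x): lon ⌊0.5163/0.0833333⌋ = 6 → g; lat ⌊0.5653/0.0416667⌋ = 13 → n.

NJ39gn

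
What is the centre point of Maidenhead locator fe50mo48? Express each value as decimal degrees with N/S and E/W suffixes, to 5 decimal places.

49.38125° S, 68.96250° W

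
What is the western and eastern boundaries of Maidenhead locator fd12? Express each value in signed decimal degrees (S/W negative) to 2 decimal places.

Field F=5, D=3: +5·20° lon, +3·10° lat → SW at lon -80°, lat -60°.
Square 1, 2: +1·2° lon, +2·1° lat → SW at lon -78°, lat -58°.
Cell spans 2° lon × 1° lat.
west -78.00, east -76.00.

-78.00, -76.00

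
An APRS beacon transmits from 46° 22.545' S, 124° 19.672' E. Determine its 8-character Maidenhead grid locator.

PE23do99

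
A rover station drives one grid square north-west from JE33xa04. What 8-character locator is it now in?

JE33wa95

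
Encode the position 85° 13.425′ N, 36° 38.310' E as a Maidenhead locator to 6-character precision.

Offset from 180°W / 90°S: lon 216.6385°, lat 175.2237°.
Field (20°×10°, letters A–R): 216.6385/20 → 10 → K, 175.2237/10 → 17 → R; chars KR.
Square (2°×1°, digits 0–9): 16.6385/2 → 8, 5.2237/1 → 5; chars 85.
Subsquare (5′×2.5′, letters a–x): 0.6385/0.0833333 → 7 → h, 0.2237/0.0416667 → 5 → f; chars hf.

KR85hf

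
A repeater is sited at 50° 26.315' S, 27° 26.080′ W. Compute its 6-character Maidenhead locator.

HD69gn

Shift to the Maidenhead origin (180°W, 90°S): lon 152.5653, lat 39.5614.
Field (20°×10°, letters A–R): 152.5653/20 → 7 → H, 39.5614/10 → 3 → D; chars HD.
Square (2°×1°, digits 0–9): 12.5653/2 → 6, 9.5614/1 → 9; chars 69.
Subsquare (5′×2.5′, letters a–x): 0.5653/0.0833333 → 6 → g, 0.5614/0.0416667 → 13 → n; chars gn.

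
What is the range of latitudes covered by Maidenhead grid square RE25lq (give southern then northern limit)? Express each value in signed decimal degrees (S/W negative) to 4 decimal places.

-44.3333, -44.2917

Field R=17, E=4: +17·20° lon, +4·10° lat → SW at lon 160°, lat -50°.
Square 2, 5: +2·2° lon, +5·1° lat → SW at lon 164°, lat -45°.
Subsquare l=11, q=16: +11·0.0833333° lon, +16·0.0416667° lat → SW at lon 164.917°, lat -44.3333°.
Cell spans 0.0833333° lon × 0.0416667° lat.
south -44.3333, north -44.2917.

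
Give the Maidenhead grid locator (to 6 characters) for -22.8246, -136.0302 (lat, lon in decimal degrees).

Shift to the Maidenhead origin (180°W, 90°S): lon 43.9698, lat 67.1754.
Field: lon ⌊43.9698/20⌋ = 2 → C; lat ⌊67.1754/10⌋ = 6 → G.
Square: lon ⌊3.9698/2⌋ = 1; lat ⌊7.1754/1⌋ = 7.
Subsquare: lon ⌊1.9698/0.0833333⌋ = 23 → x; lat ⌊0.1754/0.0416667⌋ = 4 → e.

CG17xe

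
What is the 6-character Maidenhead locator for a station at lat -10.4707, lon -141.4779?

Add 180° to longitude and 90° to latitude: 38.5221, 79.5293.
Field: lon ⌊38.5221/20⌋ = 1 → B; lat ⌊79.5293/10⌋ = 7 → H.
Square: lon ⌊18.5221/2⌋ = 9; lat ⌊9.5293/1⌋ = 9.
Subsquare: lon ⌊0.5221/0.0833333⌋ = 6 → g; lat ⌊0.5293/0.0416667⌋ = 12 → m.

BH99gm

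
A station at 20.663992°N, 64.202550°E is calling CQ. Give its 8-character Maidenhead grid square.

ML20cp49

Shift to the Maidenhead origin (180°W, 90°S): lon 244.20255, lat 110.66399.
Field (20°×10°, letters A–R): lon ⌊244.20255/20⌋ = 12 → M; lat ⌊110.66399/10⌋ = 11 → L.
Square (2°×1°, digits 0–9): lon ⌊4.20255/2⌋ = 2; lat ⌊0.66399/1⌋ = 0.
Subsquare (5′×2.5′, letters a–x): lon ⌊0.20255/0.0833333⌋ = 2 → c; lat ⌊0.66399/0.0416667⌋ = 15 → p.
Extended square (30″×15″, digits 0–9): lon ⌊0.03588/0.00833333⌋ = 4; lat ⌊0.03899/0.00416667⌋ = 9.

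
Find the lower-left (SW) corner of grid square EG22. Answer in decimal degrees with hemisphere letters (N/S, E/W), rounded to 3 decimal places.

Field E=4, G=6: +4·20° lon, +6·10° lat → SW at lon -100°, lat -30°.
Square 2, 2: +2·2° lon, +2·1° lat → SW at lon -96°, lat -28°.
latitude 28.000° S, longitude 96.000° W.

28.000° S, 96.000° W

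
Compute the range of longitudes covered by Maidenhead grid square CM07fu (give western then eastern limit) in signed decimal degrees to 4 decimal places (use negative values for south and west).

-139.5833, -139.5000

Field C=2, M=12: +2·20° lon, +12·10° lat → SW at lon -140°, lat 30°.
Square 0, 7: +0·2° lon, +7·1° lat → SW at lon -140°, lat 37°.
Subsquare f=5, u=20: +5·0.0833333° lon, +20·0.0416667° lat → SW at lon -139.583°, lat 37.8333°.
Cell spans 0.0833333° lon × 0.0416667° lat.
west -139.5833, east -139.5000.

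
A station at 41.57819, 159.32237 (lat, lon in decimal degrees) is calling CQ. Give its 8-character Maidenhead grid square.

QN91pn88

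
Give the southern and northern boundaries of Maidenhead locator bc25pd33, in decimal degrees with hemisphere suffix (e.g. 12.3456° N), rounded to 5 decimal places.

64.86250° S, 64.85833° S

Field B=1, C=2: +1·20° lon, +2·10° lat → SW at lon -160°, lat -70°.
Square 2, 5: +2·2° lon, +5·1° lat → SW at lon -156°, lat -65°.
Subsquare p=15, d=3: +15·0.0833333° lon, +3·0.0416667° lat → SW at lon -154.75°, lat -64.875°.
Extended square 3, 3: +3·0.00833333° lon, +3·0.00416667° lat → SW at lon -154.725°, lat -64.8625°.
Cell spans 0.00833333° lon × 0.00416667° lat.
south 64.86250° S, north 64.85833° S.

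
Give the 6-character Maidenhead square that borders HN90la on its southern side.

Latitude subsquare a = 0; −1 → -1, wraps to 23 = x, carry into square.
Latitude square 0; −1 → -1, wraps to 9, carry into field.
Latitude field N = 13; −1 → 12 = M.
The longitude characters are unchanged.

HM99lx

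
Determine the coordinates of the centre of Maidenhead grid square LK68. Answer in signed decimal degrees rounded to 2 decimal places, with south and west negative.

18.50, 53.00

Field L=11, K=10: +11·20° lon, +10·10° lat → SW at lon 40°, lat 10°.
Square 6, 8: +6·2° lon, +8·1° lat → SW at lon 52°, lat 18°.
Cell spans 2° lon × 1° lat. Centre is SW corner plus half of each.
latitude 18.50, longitude 53.00.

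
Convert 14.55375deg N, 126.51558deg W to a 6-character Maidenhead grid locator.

CK64rn

Shift to the Maidenhead origin (180°W, 90°S): lon 53.4844, lat 104.5538.
Field (20°×10°, letters A–R): lon ⌊53.4844/20⌋ = 2 → C; lat ⌊104.5538/10⌋ = 10 → K.
Square (2°×1°, digits 0–9): lon ⌊13.4844/2⌋ = 6; lat ⌊4.5538/1⌋ = 4.
Subsquare (5′×2.5′, letters a–x): lon ⌊1.4844/0.0833333⌋ = 17 → r; lat ⌊0.5538/0.0416667⌋ = 13 → n.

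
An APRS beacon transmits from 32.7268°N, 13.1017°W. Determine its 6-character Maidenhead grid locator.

Offset from 180°W / 90°S: lon 166.8983°, lat 122.7268°.
Field: lon ⌊166.8983/20⌋ = 8 → I; lat ⌊122.7268/10⌋ = 12 → M.
Square: lon ⌊6.8983/2⌋ = 3; lat ⌊2.7268/1⌋ = 2.
Subsquare: lon ⌊0.8983/0.0833333⌋ = 10 → k; lat ⌊0.7268/0.0416667⌋ = 17 → r.

IM32kr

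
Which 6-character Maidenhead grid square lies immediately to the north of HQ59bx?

HR50ba

Latitude subsquare x = 23; +1 → 24, wraps to 0 = a, carry into square.
Latitude square 9; +1 → 10, wraps to 0, carry into field.
Latitude field Q = 16; +1 → 17 = R.
The longitude characters are unchanged.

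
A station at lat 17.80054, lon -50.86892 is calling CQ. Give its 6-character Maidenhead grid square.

Add 180° to longitude and 90° to latitude: 129.1311, 107.8005.
Field: lon ⌊129.1311/20⌋ = 6 → G; lat ⌊107.8005/10⌋ = 10 → K.
Square: lon ⌊9.1311/2⌋ = 4; lat ⌊7.8005/1⌋ = 7.
Subsquare: lon ⌊1.1311/0.0833333⌋ = 13 → n; lat ⌊0.8005/0.0416667⌋ = 19 → t.

GK47nt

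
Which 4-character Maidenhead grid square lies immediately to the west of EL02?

DL92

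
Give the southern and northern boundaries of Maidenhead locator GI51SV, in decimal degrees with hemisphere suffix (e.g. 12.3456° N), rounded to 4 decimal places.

8.1250° S, 8.0833° S

Field G=6, I=8: +6·20° lon, +8·10° lat → SW at lon -60°, lat -10°.
Square 5, 1: +5·2° lon, +1·1° lat → SW at lon -50°, lat -9°.
Subsquare s=18, v=21: +18·0.0833333° lon, +21·0.0416667° lat → SW at lon -48.5°, lat -8.125°.
Cell spans 0.0833333° lon × 0.0416667° lat.
south 8.1250° S, north 8.0833° S.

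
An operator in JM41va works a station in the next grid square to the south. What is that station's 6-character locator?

Latitude subsquare a = 0; −1 → -1, wraps to 23 = x, carry into square.
Latitude square 1; −1 → 0.
The longitude characters are unchanged.

JM40vx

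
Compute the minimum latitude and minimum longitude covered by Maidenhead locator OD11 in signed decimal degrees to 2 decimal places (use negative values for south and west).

Field O=14, D=3: +14·20° lon, +3·10° lat → SW at lon 100°, lat -60°.
Square 1, 1: +1·2° lon, +1·1° lat → SW at lon 102°, lat -59°.
latitude -59.00, longitude 102.00.

-59.00, 102.00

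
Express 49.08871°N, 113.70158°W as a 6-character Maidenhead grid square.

DN39dc

Shift to the Maidenhead origin (180°W, 90°S): lon 66.2984, lat 139.0887.
Field: 66.2984/20 → 3 → D, 139.0887/10 → 13 → N; chars DN.
Square: 6.2984/2 → 3, 9.0887/1 → 9; chars 39.
Subsquare: 0.2984/0.0833333 → 3 → d, 0.0887/0.0416667 → 2 → c; chars dc.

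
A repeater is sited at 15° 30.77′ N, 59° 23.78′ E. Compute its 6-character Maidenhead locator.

Offset from 180°W / 90°S: lon 239.3963°, lat 105.5128°.
Field: 239.3963/20 → 11 → L, 105.5128/10 → 10 → K; chars LK.
Square: 19.3963/2 → 9, 5.5128/1 → 5; chars 95.
Subsquare: 1.3963/0.0833333 → 16 → q, 0.5128/0.0416667 → 12 → m; chars qm.

LK95qm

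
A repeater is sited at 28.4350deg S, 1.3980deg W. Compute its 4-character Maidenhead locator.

Offset from 180°W / 90°S: lon 178.60°, lat 61.56°.
Field: 178.60/20 → 8 → I, 61.56/10 → 6 → G; chars IG.
Square: 18.60/2 → 9, 1.56/1 → 1; chars 91.

IG91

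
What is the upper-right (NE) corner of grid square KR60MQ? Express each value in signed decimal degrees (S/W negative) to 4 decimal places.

Field K=10, R=17: +10·20° lon, +17·10° lat → SW at lon 20°, lat 80°.
Square 6, 0: +6·2° lon, +0·1° lat → SW at lon 32°, lat 80°.
Subsquare m=12, q=16: +12·0.0833333° lon, +16·0.0416667° lat → SW at lon 33°, lat 80.6667°.
Cell spans 0.0833333° lon × 0.0416667° lat. NE corner is SW corner plus one full cell.
latitude 80.7083, longitude 33.0833.

80.7083, 33.0833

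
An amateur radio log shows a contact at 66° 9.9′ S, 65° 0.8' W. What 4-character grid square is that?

FC73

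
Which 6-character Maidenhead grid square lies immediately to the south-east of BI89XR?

BI99aq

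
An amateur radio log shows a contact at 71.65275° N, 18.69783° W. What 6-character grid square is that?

Add 180° to longitude and 90° to latitude: 161.3022, 161.6527.
Field (20°×10°, letters A–R): lon ⌊161.3022/20⌋ = 8 → I; lat ⌊161.6527/10⌋ = 16 → Q.
Square (2°×1°, digits 0–9): lon ⌊1.3022/2⌋ = 0; lat ⌊1.6527/1⌋ = 1.
Subsquare (5′×2.5′, letters a–x): lon ⌊1.3022/0.0833333⌋ = 15 → p; lat ⌊0.6527/0.0416667⌋ = 15 → p.

IQ01pp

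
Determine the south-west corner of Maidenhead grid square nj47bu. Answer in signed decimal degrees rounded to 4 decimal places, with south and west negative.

7.8333, 88.0833

Field N=13, J=9: +13·20° lon, +9·10° lat → SW at lon 80°, lat 0°.
Square 4, 7: +4·2° lon, +7·1° lat → SW at lon 88°, lat 7°.
Subsquare b=1, u=20: +1·0.0833333° lon, +20·0.0416667° lat → SW at lon 88.0833°, lat 7.83333°.
latitude 7.8333, longitude 88.0833.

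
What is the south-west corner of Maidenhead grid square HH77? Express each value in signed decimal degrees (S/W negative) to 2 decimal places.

Field H=7, H=7: +7·20° lon, +7·10° lat → SW at lon -40°, lat -20°.
Square 7, 7: +7·2° lon, +7·1° lat → SW at lon -26°, lat -13°.
latitude -13.00, longitude -26.00.

-13.00, -26.00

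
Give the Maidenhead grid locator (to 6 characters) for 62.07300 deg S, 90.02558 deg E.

Shift to the Maidenhead origin (180°W, 90°S): lon 270.0256, lat 27.9270.
Field: 270.0256/20 → 13 → N, 27.9270/10 → 2 → C; chars NC.
Square: 10.0256/2 → 5, 7.9270/1 → 7; chars 57.
Subsquare: 0.0256/0.0833333 → 0 → a, 0.9270/0.0416667 → 22 → w; chars aw.

NC57aw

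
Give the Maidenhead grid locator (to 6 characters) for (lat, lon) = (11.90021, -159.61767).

BK01ev

Shift to the Maidenhead origin (180°W, 90°S): lon 20.3823, lat 101.9002.
Field: lon ⌊20.3823/20⌋ = 1 → B; lat ⌊101.9002/10⌋ = 10 → K.
Square: lon ⌊0.3823/2⌋ = 0; lat ⌊1.9002/1⌋ = 1.
Subsquare: lon ⌊0.3823/0.0833333⌋ = 4 → e; lat ⌊0.9002/0.0416667⌋ = 21 → v.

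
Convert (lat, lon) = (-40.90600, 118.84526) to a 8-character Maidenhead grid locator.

OE99kc12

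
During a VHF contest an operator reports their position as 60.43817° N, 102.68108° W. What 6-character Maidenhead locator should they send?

DP80pk

Offset from 180°W / 90°S: lon 77.3189°, lat 150.4382°.
Field: lon ⌊77.3189/20⌋ = 3 → D; lat ⌊150.4382/10⌋ = 15 → P.
Square: lon ⌊17.3189/2⌋ = 8; lat ⌊0.4382/1⌋ = 0.
Subsquare: lon ⌊1.3189/0.0833333⌋ = 15 → p; lat ⌊0.4382/0.0416667⌋ = 10 → k.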